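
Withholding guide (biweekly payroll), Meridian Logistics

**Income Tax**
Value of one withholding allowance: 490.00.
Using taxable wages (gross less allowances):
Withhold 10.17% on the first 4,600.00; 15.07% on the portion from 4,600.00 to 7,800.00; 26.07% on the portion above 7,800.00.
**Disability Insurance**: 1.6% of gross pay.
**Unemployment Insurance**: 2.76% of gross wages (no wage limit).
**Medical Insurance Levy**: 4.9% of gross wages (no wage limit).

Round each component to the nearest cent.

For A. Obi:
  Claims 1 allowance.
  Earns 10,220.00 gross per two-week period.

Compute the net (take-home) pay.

Income Tax: taxable = 10,220.00 − 1×490.00 = 9,730.00
  950.06 + 26.07% × (9,730.00 − 7,800.00) = 950.06 + 26.07% × 1,930.00 = 1,453.21
Disability Insurance: 1.6% × 10,220.00 = 163.52
Unemployment Insurance: 2.76% × 10,220.00 = 282.07
Medical Insurance Levy: 4.9% × 10,220.00 = 500.78
Total withheld: 1,453.21 + 163.52 + 282.07 + 500.78 = 2,399.58
Net pay: 10,220.00 − 2,399.58 = 7,820.42

7,820.42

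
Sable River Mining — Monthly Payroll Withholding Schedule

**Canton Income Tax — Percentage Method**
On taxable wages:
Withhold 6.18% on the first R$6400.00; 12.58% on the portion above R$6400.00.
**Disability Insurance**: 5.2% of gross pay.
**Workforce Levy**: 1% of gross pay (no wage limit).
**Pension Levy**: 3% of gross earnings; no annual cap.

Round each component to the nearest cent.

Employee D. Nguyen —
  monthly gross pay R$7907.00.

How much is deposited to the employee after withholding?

Canton Income Tax: taxable = R$7907.00
  R$395.52 + 12.58% × (R$7907.00 − R$6400.00) = R$395.52 + 12.58% × R$1507.00 = R$585.10
Disability Insurance: 5.2% × R$7907.00 = R$411.16
Workforce Levy: 1% × R$7907.00 = R$79.07
Pension Levy: 3% × R$7907.00 = R$237.21
Total withheld: R$585.10 + R$411.16 + R$79.07 + R$237.21 = R$1312.54
Net pay: R$7907.00 − R$1312.54 = R$6594.46

R$6594.46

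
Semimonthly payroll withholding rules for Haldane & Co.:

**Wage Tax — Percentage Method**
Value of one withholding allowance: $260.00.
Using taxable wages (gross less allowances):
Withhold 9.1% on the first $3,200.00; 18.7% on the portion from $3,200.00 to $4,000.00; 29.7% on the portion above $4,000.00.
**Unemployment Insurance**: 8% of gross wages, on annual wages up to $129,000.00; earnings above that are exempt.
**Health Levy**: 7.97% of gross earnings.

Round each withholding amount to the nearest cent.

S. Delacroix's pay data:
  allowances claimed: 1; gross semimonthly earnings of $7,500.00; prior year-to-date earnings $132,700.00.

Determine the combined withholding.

Wage Tax: taxable = $7,500.00 − 1×$260.00 = $7,240.00
  $440.80 + 29.7% × ($7,240.00 − $4,000.00) = $440.80 + 29.7% × $3,240.00 = $1,403.08
Unemployment Insurance: YTD $132,700.00 ≥ cap $129,000.00 → $0.00
Health Levy: 7.97% × $7,500.00 = $597.75
Total: $1,403.08 + $0.00 + $597.75 = $2,000.83

$2,000.83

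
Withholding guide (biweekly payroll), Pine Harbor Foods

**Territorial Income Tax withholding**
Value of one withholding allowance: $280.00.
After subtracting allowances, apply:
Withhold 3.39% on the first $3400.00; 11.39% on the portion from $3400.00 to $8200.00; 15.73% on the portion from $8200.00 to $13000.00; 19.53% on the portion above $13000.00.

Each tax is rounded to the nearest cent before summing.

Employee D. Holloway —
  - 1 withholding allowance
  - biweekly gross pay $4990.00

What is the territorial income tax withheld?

Territorial Income Tax: taxable = $4990.00 − 1×$280.00 = $4710.00
  $115.26 + 11.39% × ($4710.00 − $3400.00) = $115.26 + 11.39% × $1310.00 = $264.47

$264.47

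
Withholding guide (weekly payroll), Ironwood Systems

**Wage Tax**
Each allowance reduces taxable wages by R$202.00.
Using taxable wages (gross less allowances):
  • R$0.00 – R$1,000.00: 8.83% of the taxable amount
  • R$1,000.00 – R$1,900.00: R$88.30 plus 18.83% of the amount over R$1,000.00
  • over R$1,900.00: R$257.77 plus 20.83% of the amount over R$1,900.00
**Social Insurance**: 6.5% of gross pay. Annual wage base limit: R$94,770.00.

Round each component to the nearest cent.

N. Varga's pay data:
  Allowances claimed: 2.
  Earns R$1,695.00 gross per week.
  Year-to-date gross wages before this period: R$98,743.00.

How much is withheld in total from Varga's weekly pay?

R$143.10

Wage Tax: taxable = R$1,695.00 − 2×R$202.00 = R$1,291.00
  R$88.30 + 18.83% × (R$1,291.00 − R$1,000.00) = R$88.30 + 18.83% × R$291.00 = R$143.10
Social Insurance: YTD R$98,743.00 ≥ cap R$94,770.00 → R$0.00
Total: R$143.10 + R$0.00 = R$143.10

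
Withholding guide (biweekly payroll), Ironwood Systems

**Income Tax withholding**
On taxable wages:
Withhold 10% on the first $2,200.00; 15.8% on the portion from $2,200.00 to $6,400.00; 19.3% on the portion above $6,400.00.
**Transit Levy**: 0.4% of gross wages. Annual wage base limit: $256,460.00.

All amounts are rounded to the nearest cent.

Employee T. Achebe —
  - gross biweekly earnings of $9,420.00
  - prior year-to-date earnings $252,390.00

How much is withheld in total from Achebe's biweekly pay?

$1,482.74

Income Tax: taxable = $9,420.00
  $883.60 + 19.3% × ($9,420.00 − $6,400.00) = $883.60 + 19.3% × $3,020.00 = $1,466.46
Transit Levy: cap $256,460.00 − YTD $252,390.00 = $4,070.00 subject; 0.4% × $4,070.00 = $16.28
Total: $1,466.46 + $16.28 = $1,482.74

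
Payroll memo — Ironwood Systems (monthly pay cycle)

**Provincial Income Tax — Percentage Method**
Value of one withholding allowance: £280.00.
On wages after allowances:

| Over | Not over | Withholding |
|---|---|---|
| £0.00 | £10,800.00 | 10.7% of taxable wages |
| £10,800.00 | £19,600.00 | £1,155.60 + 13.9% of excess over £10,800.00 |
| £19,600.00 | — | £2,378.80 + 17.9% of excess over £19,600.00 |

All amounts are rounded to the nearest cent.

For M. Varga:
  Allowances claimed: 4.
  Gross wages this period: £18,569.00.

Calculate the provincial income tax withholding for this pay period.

£2,079.81

Provincial Income Tax: taxable = £18,569.00 − 4×£280.00 = £17,449.00
  £1,155.60 + 13.9% × (£17,449.00 − £10,800.00) = £1,155.60 + 13.9% × £6,649.00 = £2,079.81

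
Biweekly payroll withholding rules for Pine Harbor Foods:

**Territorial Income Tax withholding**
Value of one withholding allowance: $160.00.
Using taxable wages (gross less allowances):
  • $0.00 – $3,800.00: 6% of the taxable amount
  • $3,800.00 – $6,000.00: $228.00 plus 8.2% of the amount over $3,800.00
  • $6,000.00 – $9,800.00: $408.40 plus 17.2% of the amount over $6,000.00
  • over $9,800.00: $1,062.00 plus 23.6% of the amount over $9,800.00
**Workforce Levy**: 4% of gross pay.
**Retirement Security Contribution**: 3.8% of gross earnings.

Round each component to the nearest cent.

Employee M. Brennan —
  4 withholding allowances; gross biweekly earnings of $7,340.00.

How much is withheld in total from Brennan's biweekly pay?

Territorial Income Tax: taxable = $7,340.00 − 4×$160.00 = $6,700.00
  $408.40 + 17.2% × ($6,700.00 − $6,000.00) = $408.40 + 17.2% × $700.00 = $528.80
Workforce Levy: 4% × $7,340.00 = $293.60
Retirement Security Contribution: 3.8% × $7,340.00 = $278.92
Total: $528.80 + $293.60 + $278.92 = $1,101.32

$1,101.32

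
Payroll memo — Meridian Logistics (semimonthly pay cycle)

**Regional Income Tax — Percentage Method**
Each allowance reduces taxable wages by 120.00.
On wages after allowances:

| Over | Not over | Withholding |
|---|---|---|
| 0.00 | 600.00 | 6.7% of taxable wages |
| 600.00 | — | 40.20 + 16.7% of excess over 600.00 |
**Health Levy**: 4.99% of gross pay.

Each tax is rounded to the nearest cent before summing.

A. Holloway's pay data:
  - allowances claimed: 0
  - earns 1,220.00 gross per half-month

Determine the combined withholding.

Regional Income Tax: taxable = 1,220.00
  40.20 + 16.7% × (1,220.00 − 600.00) = 40.20 + 16.7% × 620.00 = 143.74
Health Levy: 4.99% × 1,220.00 = 60.88
Total: 143.74 + 60.88 = 204.62

204.62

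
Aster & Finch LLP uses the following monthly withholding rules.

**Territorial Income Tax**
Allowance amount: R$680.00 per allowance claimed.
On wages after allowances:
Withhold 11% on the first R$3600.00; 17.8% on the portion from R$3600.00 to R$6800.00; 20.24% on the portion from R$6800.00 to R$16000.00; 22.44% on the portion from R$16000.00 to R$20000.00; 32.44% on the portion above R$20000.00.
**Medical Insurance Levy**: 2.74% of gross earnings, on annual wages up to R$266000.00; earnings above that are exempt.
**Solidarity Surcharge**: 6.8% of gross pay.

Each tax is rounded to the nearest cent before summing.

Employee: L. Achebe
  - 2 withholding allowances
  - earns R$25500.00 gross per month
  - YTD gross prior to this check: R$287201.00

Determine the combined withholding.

Territorial Income Tax: taxable = R$25500.00 − 2×R$680.00 = R$24140.00
  R$3725.28 + 32.44% × (R$24140.00 − R$20000.00) = R$3725.28 + 32.44% × R$4140.00 = R$5068.30
Medical Insurance Levy: YTD R$287201.00 ≥ cap R$266000.00 → R$0.00
Solidarity Surcharge: 6.8% × R$25500.00 = R$1734.00
Total: R$5068.30 + R$0.00 + R$1734.00 = R$6802.30

R$6802.30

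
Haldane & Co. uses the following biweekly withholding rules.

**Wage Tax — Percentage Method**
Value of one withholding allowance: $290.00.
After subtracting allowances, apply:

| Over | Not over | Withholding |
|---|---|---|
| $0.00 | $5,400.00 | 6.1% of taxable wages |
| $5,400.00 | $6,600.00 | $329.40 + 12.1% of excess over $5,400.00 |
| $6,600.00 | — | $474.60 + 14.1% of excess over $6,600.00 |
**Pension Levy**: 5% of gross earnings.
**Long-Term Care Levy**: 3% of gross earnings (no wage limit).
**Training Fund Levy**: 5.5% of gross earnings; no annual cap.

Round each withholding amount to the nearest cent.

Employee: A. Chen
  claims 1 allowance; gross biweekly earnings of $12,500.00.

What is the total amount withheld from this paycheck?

Wage Tax: taxable = $12,500.00 − 1×$290.00 = $12,210.00
  $474.60 + 14.1% × ($12,210.00 − $6,600.00) = $474.60 + 14.1% × $5,610.00 = $1,265.61
Pension Levy: 5% × $12,500.00 = $625.00
Long-Term Care Levy: 3% × $12,500.00 = $375.00
Training Fund Levy: 5.5% × $12,500.00 = $687.50
Total: $1,265.61 + $625.00 + $375.00 + $687.50 = $2,953.11

$2,953.11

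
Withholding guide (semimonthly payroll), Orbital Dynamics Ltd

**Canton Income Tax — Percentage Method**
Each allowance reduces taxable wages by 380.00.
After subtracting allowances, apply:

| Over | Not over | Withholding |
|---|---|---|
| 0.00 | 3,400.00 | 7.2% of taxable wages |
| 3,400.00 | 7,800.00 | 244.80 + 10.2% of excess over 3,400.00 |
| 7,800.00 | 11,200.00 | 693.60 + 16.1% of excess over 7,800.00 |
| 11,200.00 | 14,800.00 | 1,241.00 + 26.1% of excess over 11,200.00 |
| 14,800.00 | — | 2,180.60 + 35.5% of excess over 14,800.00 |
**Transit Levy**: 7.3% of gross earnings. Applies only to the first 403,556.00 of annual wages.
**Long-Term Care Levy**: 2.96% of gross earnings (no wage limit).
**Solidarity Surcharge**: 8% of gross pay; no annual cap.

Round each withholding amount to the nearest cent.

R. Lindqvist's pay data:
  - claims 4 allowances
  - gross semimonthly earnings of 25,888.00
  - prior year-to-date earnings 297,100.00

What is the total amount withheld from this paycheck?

Canton Income Tax: taxable = 25,888.00 − 4×380.00 = 24,368.00
  2,180.60 + 35.5% × (24,368.00 − 14,800.00) = 2,180.60 + 35.5% × 9,568.00 = 5,577.24
Transit Levy: 7.3% × 25,888.00 = 1,889.82
Long-Term Care Levy: 2.96% × 25,888.00 = 766.28
Solidarity Surcharge: 8% × 25,888.00 = 2,071.04
Total: 5,577.24 + 1,889.82 + 766.28 + 2,071.04 = 10,304.38

10,304.38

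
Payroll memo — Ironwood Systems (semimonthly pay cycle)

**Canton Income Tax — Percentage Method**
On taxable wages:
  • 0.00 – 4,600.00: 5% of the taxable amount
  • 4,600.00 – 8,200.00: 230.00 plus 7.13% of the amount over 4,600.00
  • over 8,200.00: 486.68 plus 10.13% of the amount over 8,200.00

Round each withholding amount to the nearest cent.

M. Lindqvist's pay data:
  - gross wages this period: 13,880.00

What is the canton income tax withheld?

Canton Income Tax: taxable = 13,880.00
  486.68 + 10.13% × (13,880.00 − 8,200.00) = 486.68 + 10.13% × 5,680.00 = 1,062.06

1,062.06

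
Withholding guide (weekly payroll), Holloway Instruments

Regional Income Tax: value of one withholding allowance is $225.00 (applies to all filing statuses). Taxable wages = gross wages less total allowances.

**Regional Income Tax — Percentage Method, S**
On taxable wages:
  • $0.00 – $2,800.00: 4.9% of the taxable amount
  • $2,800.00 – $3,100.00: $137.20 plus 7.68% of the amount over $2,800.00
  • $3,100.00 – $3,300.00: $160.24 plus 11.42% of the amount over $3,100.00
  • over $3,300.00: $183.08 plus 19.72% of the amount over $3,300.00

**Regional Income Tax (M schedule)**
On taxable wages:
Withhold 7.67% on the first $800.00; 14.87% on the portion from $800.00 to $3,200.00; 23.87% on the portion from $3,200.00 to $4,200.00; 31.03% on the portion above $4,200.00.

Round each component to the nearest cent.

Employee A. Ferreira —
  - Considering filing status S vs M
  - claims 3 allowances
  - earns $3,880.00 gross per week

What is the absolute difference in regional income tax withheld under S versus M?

Regional Income Tax (S): taxable = $3,880.00 − 3×$225.00 = $3,205.00
  $160.24 + 11.42% × ($3,205.00 − $3,100.00) = $160.24 + 11.42% × $105.00 = $172.23
Regional Income Tax (M): taxable = $3,880.00 − 3×$225.00 = $3,205.00
  $418.24 + 23.87% × ($3,205.00 − $3,200.00) = $418.24 + 23.87% × $5.00 = $419.43
Difference: |$172.23 − $419.43| = $247.20 (higher under M)

$247.20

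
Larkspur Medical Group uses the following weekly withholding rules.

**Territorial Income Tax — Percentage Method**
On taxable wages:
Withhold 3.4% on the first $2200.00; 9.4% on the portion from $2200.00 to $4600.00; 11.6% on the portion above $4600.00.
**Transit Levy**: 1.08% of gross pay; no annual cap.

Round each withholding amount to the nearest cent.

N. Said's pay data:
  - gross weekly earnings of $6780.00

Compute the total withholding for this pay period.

Territorial Income Tax: taxable = $6780.00
  $300.40 + 11.6% × ($6780.00 − $4600.00) = $300.40 + 11.6% × $2180.00 = $553.28
Transit Levy: 1.08% × $6780.00 = $73.22
Total: $553.28 + $73.22 = $626.50

$626.50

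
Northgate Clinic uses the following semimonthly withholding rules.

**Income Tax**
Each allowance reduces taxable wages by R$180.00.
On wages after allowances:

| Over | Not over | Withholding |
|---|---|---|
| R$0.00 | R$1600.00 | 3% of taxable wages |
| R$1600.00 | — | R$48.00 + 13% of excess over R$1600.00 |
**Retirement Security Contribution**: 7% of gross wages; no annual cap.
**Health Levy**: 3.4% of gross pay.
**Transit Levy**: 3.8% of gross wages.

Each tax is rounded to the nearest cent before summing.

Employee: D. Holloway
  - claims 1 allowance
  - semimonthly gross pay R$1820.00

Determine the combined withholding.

Income Tax: taxable = R$1820.00 − 1×R$180.00 = R$1640.00
  R$48.00 + 13% × (R$1640.00 − R$1600.00) = R$48.00 + 13% × R$40.00 = R$53.20
Retirement Security Contribution: 7% × R$1820.00 = R$127.40
Health Levy: 3.4% × R$1820.00 = R$61.88
Transit Levy: 3.8% × R$1820.00 = R$69.16
Total: R$53.20 + R$127.40 + R$61.88 + R$69.16 = R$311.64

R$311.64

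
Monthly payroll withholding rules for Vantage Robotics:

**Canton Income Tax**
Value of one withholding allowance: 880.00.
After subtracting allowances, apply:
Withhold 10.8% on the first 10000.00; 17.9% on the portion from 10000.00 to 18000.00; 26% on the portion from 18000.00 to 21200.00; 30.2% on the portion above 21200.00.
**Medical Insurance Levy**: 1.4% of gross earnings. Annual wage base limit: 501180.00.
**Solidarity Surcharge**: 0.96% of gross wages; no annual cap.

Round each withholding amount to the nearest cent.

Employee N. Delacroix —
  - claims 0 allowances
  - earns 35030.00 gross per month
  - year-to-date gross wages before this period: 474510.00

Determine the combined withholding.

Canton Income Tax: taxable = 35030.00
  3344.00 + 30.2% × (35030.00 − 21200.00) = 3344.00 + 30.2% × 13830.00 = 7520.66
Medical Insurance Levy: cap 501180.00 − YTD 474510.00 = 26670.00 subject; 1.4% × 26670.00 = 373.38
Solidarity Surcharge: 0.96% × 35030.00 = 336.29
Total: 7520.66 + 373.38 + 336.29 = 8230.33

8230.33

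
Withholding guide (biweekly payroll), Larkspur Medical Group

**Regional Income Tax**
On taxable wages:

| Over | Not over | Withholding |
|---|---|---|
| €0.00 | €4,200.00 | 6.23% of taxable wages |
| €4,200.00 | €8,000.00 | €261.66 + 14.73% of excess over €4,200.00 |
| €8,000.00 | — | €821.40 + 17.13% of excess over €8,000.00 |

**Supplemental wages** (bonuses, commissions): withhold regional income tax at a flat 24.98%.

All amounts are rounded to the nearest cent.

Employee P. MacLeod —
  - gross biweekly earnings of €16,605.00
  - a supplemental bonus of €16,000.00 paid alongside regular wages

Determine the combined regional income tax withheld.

€6,292.24

Regional Income Tax: taxable = €16,605.00
  €821.40 + 17.13% × (€16,605.00 − €8,000.00) = €821.40 + 17.13% × €8,605.00 = €2,295.44
Supplemental (24.98% flat on bonus): 24.98% × €16,000.00 = €3,996.80
Total regional income tax: €2,295.44 + €3,996.80 = €6,292.24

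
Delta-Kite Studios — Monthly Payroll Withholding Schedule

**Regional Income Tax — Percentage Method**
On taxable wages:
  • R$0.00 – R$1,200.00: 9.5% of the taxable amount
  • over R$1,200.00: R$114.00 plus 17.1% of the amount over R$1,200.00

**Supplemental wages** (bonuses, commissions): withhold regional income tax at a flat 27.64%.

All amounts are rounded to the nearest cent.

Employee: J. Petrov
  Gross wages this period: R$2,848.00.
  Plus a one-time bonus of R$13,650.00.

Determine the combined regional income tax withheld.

R$4,168.67

Regional Income Tax: taxable = R$2,848.00
  R$114.00 + 17.1% × (R$2,848.00 − R$1,200.00) = R$114.00 + 17.1% × R$1,648.00 = R$395.81
Supplemental (27.64% flat on bonus): 27.64% × R$13,650.00 = R$3,772.86
Total regional income tax: R$395.81 + R$3,772.86 = R$4,168.67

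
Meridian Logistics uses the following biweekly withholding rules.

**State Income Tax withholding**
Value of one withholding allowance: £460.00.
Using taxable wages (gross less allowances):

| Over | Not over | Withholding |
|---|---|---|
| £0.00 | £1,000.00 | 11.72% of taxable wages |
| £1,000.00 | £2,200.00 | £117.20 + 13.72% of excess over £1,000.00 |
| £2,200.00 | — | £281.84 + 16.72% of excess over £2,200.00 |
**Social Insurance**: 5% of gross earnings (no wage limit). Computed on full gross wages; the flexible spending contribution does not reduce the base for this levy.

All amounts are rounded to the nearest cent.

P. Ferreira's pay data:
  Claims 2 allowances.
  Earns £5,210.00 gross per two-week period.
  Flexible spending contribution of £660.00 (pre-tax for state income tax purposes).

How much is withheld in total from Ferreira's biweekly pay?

State Income Tax: taxable = £5,210.00 − £660.00 − 2×£460.00 = £3,630.00
  £281.84 + 16.72% × (£3,630.00 − £2,200.00) = £281.84 + 16.72% × £1,430.00 = £520.94
Social Insurance: 5% × £5,210.00 = £260.50
Total: £520.94 + £260.50 = £781.44

£781.44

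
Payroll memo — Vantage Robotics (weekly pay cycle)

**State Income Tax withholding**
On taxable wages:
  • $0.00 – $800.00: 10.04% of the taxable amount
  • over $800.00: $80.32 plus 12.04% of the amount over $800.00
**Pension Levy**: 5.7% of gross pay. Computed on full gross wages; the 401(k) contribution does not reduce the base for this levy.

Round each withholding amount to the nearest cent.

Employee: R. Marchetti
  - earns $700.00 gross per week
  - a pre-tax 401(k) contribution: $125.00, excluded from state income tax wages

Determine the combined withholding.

$97.63

State Income Tax: taxable = $700.00 − $125.00 = $575.00
  10.04% × $575.00 = $57.73
Pension Levy: 5.7% × $700.00 = $39.90
Total: $57.73 + $39.90 = $97.63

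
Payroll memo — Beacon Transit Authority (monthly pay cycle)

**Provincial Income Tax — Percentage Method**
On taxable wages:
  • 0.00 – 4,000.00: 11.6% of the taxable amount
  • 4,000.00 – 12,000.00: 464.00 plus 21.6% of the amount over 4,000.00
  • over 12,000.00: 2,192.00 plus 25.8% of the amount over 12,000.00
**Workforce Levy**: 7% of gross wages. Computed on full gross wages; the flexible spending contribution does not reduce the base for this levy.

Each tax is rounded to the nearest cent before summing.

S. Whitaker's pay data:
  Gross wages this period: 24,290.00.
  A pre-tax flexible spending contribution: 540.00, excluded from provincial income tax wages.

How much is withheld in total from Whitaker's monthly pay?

Provincial Income Tax: taxable = 24,290.00 − 540.00 = 23,750.00
  2,192.00 + 25.8% × (23,750.00 − 12,000.00) = 2,192.00 + 25.8% × 11,750.00 = 5,223.50
Workforce Levy: 7% × 24,290.00 = 1,700.30
Total: 5,223.50 + 1,700.30 = 6,923.80

6,923.80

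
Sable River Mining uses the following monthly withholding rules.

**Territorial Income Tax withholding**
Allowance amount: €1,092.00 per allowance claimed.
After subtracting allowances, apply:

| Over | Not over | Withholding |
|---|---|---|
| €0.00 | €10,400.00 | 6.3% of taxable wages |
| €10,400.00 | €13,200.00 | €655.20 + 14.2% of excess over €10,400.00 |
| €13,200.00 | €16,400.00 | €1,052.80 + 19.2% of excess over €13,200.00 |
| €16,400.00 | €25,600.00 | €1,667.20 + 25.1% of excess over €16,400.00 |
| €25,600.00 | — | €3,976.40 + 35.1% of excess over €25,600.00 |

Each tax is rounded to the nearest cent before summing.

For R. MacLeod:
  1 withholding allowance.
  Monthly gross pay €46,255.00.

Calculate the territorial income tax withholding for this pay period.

€10,843.01

Territorial Income Tax: taxable = €46,255.00 − 1×€1,092.00 = €45,163.00
  €3,976.40 + 35.1% × (€45,163.00 − €25,600.00) = €3,976.40 + 35.1% × €19,563.00 = €10,843.01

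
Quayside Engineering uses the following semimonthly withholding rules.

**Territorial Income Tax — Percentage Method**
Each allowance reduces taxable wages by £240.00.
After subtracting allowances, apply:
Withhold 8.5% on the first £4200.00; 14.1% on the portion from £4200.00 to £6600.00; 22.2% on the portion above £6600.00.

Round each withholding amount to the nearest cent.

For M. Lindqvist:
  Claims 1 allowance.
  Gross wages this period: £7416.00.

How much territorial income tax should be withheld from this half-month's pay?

£823.27

Territorial Income Tax: taxable = £7416.00 − 1×£240.00 = £7176.00
  £695.40 + 22.2% × (£7176.00 − £6600.00) = £695.40 + 22.2% × £576.00 = £823.27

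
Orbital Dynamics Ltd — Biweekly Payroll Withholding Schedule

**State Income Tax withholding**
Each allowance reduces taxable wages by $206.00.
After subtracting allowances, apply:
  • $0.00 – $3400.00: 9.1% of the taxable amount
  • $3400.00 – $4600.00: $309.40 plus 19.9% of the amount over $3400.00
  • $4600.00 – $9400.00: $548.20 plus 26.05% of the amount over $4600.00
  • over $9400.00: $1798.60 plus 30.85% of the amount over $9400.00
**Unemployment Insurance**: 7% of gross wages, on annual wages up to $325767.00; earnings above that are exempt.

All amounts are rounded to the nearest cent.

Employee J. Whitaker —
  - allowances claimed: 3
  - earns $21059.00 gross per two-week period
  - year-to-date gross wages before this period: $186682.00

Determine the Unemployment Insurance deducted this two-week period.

Unemployment Insurance: 7% × $21059.00 = $1474.13

$1474.13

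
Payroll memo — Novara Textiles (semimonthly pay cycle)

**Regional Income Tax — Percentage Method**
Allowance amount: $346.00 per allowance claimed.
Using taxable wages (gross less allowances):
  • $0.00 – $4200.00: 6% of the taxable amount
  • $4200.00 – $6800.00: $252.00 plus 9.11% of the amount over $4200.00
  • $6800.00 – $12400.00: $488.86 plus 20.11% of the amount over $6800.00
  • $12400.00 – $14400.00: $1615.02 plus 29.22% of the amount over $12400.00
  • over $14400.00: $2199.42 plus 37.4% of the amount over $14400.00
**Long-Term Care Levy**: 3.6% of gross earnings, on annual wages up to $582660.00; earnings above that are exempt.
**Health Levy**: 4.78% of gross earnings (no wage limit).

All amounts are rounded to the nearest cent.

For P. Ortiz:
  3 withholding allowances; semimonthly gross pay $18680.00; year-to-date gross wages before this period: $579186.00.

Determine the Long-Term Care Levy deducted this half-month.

Long-Term Care Levy: cap $582660.00 − YTD $579186.00 = $3474.00 subject; 3.6% × $3474.00 = $125.06

$125.06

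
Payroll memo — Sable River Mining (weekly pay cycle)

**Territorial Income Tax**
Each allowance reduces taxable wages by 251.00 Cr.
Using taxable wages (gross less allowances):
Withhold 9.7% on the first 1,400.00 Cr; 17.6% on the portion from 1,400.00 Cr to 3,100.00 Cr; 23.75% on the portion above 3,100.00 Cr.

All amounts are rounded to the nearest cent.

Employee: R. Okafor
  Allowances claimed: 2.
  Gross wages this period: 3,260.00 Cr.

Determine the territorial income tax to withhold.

Territorial Income Tax: taxable = 3,260.00 Cr − 2×251.00 Cr = 2,758.00 Cr
  135.80 Cr + 17.6% × (2,758.00 Cr − 1,400.00 Cr) = 135.80 Cr + 17.6% × 1,358.00 Cr = 374.81 Cr

374.81 Cr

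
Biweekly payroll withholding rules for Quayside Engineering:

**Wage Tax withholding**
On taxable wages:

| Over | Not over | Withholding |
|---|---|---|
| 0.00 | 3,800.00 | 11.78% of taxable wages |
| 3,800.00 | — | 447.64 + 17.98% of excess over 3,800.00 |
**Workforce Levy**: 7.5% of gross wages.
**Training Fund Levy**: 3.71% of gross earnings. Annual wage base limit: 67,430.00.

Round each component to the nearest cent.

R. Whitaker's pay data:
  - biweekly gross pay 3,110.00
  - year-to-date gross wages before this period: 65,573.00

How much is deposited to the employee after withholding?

2,441.50

Wage Tax: taxable = 3,110.00
  11.78% × 3,110.00 = 366.36
Workforce Levy: 7.5% × 3,110.00 = 233.25
Training Fund Levy: cap 67,430.00 − YTD 65,573.00 = 1,857.00 subject; 3.71% × 1,857.00 = 68.89
Total withheld: 366.36 + 233.25 + 68.89 = 668.50
Net pay: 3,110.00 − 668.50 = 2,441.50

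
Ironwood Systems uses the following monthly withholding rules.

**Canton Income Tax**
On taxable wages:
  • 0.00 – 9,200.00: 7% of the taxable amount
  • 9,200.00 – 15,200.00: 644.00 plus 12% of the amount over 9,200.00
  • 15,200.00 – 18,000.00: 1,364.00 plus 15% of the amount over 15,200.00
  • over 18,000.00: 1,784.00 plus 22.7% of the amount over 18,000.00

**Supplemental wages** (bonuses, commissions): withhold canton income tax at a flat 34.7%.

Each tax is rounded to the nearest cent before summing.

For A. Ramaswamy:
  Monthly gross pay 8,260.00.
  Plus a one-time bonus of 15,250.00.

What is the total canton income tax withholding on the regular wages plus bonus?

5,869.95

Canton Income Tax: taxable = 8,260.00
  7% × 8,260.00 = 578.20
Supplemental (34.7% flat on bonus): 34.7% × 15,250.00 = 5,291.75
Total canton income tax: 578.20 + 5,291.75 = 5,869.95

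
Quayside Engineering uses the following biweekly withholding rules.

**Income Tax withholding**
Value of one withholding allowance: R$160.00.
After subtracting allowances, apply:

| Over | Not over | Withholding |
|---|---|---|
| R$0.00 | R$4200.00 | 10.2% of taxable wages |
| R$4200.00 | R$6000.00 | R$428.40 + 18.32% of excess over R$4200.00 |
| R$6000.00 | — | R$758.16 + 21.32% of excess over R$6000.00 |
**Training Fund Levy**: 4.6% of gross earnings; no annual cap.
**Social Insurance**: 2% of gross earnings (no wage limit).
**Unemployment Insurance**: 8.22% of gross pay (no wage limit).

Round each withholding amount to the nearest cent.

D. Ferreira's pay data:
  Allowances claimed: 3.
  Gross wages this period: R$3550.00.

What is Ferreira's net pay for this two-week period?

Income Tax: taxable = R$3550.00 − 3×R$160.00 = R$3070.00
  10.2% × R$3070.00 = R$313.14
Training Fund Levy: 4.6% × R$3550.00 = R$163.30
Social Insurance: 2% × R$3550.00 = R$71.00
Unemployment Insurance: 8.22% × R$3550.00 = R$291.81
Total withheld: R$313.14 + R$163.30 + R$71.00 + R$291.81 = R$839.25
Net pay: R$3550.00 − R$839.25 = R$2710.75

R$2710.75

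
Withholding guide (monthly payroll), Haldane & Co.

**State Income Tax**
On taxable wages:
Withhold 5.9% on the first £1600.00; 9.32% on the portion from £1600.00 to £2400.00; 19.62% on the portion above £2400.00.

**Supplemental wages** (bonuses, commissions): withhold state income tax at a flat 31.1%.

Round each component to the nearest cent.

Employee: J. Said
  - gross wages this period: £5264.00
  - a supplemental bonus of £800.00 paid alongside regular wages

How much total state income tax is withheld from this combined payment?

State Income Tax: taxable = £5264.00
  £168.96 + 19.62% × (£5264.00 − £2400.00) = £168.96 + 19.62% × £2864.00 = £730.88
Supplemental (31.1% flat on bonus): 31.1% × £800.00 = £248.80
Total state income tax: £730.88 + £248.80 = £979.68

£979.68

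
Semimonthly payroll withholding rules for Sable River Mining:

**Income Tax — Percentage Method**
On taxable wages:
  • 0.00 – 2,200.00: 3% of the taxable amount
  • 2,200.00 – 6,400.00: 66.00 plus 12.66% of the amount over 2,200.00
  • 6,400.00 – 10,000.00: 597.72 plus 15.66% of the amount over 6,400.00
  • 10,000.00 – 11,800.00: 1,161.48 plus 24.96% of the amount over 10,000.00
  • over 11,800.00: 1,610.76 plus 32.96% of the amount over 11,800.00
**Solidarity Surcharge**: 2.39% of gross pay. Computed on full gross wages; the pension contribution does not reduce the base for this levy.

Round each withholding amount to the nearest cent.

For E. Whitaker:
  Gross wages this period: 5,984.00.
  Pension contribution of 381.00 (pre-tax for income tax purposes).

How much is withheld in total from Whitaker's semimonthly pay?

Income Tax: taxable = 5,984.00 − 381.00 = 5,603.00
  66.00 + 12.66% × (5,603.00 − 2,200.00) = 66.00 + 12.66% × 3,403.00 = 496.82
Solidarity Surcharge: 2.39% × 5,984.00 = 143.02
Total: 496.82 + 143.02 = 639.84

639.84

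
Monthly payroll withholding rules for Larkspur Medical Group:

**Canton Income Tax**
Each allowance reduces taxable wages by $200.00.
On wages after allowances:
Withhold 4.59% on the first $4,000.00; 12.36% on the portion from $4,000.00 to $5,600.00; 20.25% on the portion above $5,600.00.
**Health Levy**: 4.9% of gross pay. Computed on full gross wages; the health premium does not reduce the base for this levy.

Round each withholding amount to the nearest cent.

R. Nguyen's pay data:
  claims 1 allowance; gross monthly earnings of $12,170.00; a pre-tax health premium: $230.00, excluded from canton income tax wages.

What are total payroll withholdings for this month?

$2,221.04

Canton Income Tax: taxable = $12,170.00 − $230.00 − 1×$200.00 = $11,740.00
  $381.36 + 20.25% × ($11,740.00 − $5,600.00) = $381.36 + 20.25% × $6,140.00 = $1,624.71
Health Levy: 4.9% × $12,170.00 = $596.33
Total: $1,624.71 + $596.33 = $2,221.04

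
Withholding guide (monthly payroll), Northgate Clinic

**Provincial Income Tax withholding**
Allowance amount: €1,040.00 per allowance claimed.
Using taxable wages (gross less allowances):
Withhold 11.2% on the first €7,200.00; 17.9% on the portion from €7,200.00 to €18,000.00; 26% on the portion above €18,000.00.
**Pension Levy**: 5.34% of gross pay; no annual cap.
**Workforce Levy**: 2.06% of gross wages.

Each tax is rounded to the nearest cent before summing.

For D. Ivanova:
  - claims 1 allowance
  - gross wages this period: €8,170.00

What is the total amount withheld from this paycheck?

Provincial Income Tax: taxable = €8,170.00 − 1×€1,040.00 = €7,130.00
  11.2% × €7,130.00 = €798.56
Pension Levy: 5.34% × €8,170.00 = €436.28
Workforce Levy: 2.06% × €8,170.00 = €168.30
Total: €798.56 + €436.28 + €168.30 = €1,403.14

€1,403.14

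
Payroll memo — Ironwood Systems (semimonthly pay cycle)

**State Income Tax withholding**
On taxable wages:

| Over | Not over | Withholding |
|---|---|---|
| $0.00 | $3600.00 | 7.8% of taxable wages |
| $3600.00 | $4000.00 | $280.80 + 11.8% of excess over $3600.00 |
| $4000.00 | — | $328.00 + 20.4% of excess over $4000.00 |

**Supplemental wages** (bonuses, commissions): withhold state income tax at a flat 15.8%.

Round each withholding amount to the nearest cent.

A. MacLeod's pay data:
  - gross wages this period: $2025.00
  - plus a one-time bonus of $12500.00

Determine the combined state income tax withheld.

$2132.95

State Income Tax: taxable = $2025.00
  7.8% × $2025.00 = $157.95
Supplemental (15.8% flat on bonus): 15.8% × $12500.00 = $1975.00
Total state income tax: $157.95 + $1975.00 = $2132.95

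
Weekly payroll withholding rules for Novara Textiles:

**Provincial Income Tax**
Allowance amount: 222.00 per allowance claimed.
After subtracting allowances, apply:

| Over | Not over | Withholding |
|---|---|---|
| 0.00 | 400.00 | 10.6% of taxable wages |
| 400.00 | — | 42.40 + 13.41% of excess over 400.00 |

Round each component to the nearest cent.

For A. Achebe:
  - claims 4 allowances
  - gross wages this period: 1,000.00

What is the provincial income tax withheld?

Provincial Income Tax: taxable = 1,000.00 − 4×222.00 = 112.00
  10.6% × 112.00 = 11.87

11.87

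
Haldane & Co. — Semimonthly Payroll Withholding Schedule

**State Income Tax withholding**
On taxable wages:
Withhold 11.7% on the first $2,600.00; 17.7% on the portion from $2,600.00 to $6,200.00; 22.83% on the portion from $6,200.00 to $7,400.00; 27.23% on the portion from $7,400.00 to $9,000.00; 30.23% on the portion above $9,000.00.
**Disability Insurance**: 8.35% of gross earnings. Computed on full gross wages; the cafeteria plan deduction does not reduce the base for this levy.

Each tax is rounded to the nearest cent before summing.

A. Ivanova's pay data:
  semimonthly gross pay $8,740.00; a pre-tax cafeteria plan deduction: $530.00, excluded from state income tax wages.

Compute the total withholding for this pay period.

$2,165.71

State Income Tax: taxable = $8,740.00 − $530.00 = $8,210.00
  $1,215.36 + 27.23% × ($8,210.00 − $7,400.00) = $1,215.36 + 27.23% × $810.00 = $1,435.92
Disability Insurance: 8.35% × $8,740.00 = $729.79
Total: $1,435.92 + $729.79 = $2,165.71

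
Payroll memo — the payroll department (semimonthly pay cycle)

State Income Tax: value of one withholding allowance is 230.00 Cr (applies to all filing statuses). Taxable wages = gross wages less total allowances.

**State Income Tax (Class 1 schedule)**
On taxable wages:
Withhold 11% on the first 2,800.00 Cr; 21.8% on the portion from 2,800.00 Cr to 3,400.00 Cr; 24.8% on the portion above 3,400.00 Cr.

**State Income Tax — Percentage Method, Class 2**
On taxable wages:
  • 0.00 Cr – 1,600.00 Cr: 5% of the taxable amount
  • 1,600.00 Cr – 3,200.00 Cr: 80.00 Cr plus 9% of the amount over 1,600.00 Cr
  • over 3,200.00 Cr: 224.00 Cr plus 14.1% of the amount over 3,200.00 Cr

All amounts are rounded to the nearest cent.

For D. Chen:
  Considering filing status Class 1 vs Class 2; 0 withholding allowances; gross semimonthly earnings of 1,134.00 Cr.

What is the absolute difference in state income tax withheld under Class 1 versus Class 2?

68.04 Cr

State Income Tax (Class 1): taxable = 1,134.00 Cr
  11% × 1,134.00 Cr = 124.74 Cr
State Income Tax (Class 2): taxable = 1,134.00 Cr
  5% × 1,134.00 Cr = 56.70 Cr
Difference: |124.74 Cr − 56.70 Cr| = 68.04 Cr (higher under Class 1)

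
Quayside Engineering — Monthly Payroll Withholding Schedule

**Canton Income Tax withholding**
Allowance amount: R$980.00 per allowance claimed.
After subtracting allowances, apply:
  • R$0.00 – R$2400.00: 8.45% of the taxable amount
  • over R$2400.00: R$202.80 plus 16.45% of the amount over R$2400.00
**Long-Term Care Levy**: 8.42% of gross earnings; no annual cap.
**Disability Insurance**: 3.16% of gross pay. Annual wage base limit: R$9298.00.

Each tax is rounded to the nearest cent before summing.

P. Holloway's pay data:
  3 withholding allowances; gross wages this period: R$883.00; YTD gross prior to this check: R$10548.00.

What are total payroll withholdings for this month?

Canton Income Tax: taxable = R$883.00 − 3×R$980.00 = R$-2057.00
  Taxable ≤ 0 → R$0.00
Long-Term Care Levy: 8.42% × R$883.00 = R$74.35
Disability Insurance: YTD R$10548.00 ≥ cap R$9298.00 → R$0.00
Total: R$0.00 + R$74.35 + R$0.00 = R$74.35

R$74.35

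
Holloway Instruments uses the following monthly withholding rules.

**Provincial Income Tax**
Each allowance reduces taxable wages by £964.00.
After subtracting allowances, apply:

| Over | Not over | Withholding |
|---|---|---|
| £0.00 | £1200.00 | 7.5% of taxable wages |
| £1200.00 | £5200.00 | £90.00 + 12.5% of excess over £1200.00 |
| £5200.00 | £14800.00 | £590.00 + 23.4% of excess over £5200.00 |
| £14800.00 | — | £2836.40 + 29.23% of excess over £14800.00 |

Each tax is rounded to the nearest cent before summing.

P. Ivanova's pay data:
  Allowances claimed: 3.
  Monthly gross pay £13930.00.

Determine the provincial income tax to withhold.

Provincial Income Tax: taxable = £13930.00 − 3×£964.00 = £11038.00
  £590.00 + 23.4% × (£11038.00 − £5200.00) = £590.00 + 23.4% × £5838.00 = £1956.09

£1956.09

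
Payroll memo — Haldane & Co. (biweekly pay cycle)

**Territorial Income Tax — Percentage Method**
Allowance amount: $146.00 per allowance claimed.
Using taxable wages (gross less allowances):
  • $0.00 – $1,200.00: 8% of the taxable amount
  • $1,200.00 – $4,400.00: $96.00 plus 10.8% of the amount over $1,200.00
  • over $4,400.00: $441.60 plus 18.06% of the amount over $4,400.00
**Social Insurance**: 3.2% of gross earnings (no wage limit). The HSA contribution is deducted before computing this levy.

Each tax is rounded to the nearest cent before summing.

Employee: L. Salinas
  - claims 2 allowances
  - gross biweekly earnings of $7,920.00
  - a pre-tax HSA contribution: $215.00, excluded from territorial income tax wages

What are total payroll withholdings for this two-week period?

$1,232.31

Territorial Income Tax: taxable = $7,920.00 − $215.00 − 2×$146.00 = $7,413.00
  $441.60 + 18.06% × ($7,413.00 − $4,400.00) = $441.60 + 18.06% × $3,013.00 = $985.75
Social Insurance: 3.2% × $7,705.00 = $246.56
Total: $985.75 + $246.56 = $1,232.31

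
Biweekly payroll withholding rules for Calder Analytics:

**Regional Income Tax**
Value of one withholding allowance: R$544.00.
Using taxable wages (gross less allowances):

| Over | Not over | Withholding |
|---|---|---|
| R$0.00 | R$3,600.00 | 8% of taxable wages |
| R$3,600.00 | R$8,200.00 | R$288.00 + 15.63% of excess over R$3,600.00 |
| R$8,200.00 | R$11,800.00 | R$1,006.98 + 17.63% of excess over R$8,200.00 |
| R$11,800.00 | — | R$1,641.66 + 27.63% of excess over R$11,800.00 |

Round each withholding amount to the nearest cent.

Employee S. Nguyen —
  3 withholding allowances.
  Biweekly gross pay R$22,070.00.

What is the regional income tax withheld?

R$4,028.34

Regional Income Tax: taxable = R$22,070.00 − 3×R$544.00 = R$20,438.00
  R$1,641.66 + 27.63% × (R$20,438.00 − R$11,800.00) = R$1,641.66 + 27.63% × R$8,638.00 = R$4,028.34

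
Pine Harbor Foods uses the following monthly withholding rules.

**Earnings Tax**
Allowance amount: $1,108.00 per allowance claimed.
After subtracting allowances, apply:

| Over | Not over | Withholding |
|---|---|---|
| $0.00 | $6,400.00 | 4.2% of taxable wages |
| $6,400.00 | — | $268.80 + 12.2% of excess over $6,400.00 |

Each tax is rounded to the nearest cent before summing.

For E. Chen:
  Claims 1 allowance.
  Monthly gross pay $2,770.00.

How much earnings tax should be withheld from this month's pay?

Earnings Tax: taxable = $2,770.00 − 1×$1,108.00 = $1,662.00
  4.2% × $1,662.00 = $69.80

$69.80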